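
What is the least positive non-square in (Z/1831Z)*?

(2/1831) = +1, so 2 is a residue.
(3/1831) = −1, so 3 is the smallest positive non-residue mod 1831.

3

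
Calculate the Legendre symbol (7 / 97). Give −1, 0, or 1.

Reciprocity: 7 ≡ 3 and 97 ≡ 1 (mod 4), so (7/97) = +(97/7).
Reduce top mod 7: now compute (6/7).
Pull out 2: since 7 ≡ 7 (mod 8), (2/7) = +1.
Reciprocity: 3 ≡ 3 and 7 ≡ 3 (mod 4), so (3/7) = −(7/3).
Reduce top mod 3: now compute (1/3).
Reached (1/3) = 1. Collecting the sign flips along the way, the symbol is -1.

-1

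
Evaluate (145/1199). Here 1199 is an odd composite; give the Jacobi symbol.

-1

Reciprocity: 145 ≡ 1 and 1199 ≡ 3 (mod 4), so (145/1199) = +(1199/145).
Reduce top mod 145: now compute (39/145).
Reciprocity: 39 ≡ 3 and 145 ≡ 1 (mod 4), so (39/145) = +(145/39).
Reduce top mod 39: now compute (28/39).
Pull out 2^2: since 39 ≡ 7 (mod 8), (2/39) = +1, so (2/39)^2 = +1.
Reciprocity: 7 ≡ 3 and 39 ≡ 3 (mod 4), so (7/39) = −(39/7).
Reduce top mod 7: now compute (4/7).
Pull out 2^2: since 7 ≡ 7 (mod 8), (2/7) = +1, so (2/7)^2 = +1.
Reached (1/7) = 1. Collecting the sign flips along the way, the symbol is -1.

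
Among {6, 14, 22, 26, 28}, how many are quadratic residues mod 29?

(6/29) = +1 → QR.
(14/29) = -1 → non-residue.
(22/29) = +1 → QR.
(26/29) = -1 → non-residue.
(28/29) = +1 → QR.
Total quadratic residues among the 5: 3.

3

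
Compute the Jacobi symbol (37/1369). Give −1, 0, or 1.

0

Reciprocity: 37 ≡ 1 and 1369 ≡ 1 (mod 4), so (37/1369) = +(1369/37).
Reduce top mod 37: now compute (0/37).
Top reduces to 0: gcd > 1, so the symbol is 0.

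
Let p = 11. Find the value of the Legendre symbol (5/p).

1

Reciprocity: 5 ≡ 1 and 11 ≡ 3 (mod 4), so (5/11) = +(11/5).
Reduce top mod 5: now compute (1/5).
Reached (1/5) = 1. Collecting the sign flips along the way, the symbol is +1.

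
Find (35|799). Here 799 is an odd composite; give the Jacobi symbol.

-1

Reciprocity: 35 ≡ 3 and 799 ≡ 3 (mod 4), so (35/799) = −(799/35).
Reduce top mod 35: now compute (29/35).
Reciprocity: 29 ≡ 1 and 35 ≡ 3 (mod 4), so (29/35) = +(35/29).
Reduce top mod 29: now compute (6/29).
Pull out 2: since 29 ≡ 5 (mod 8), (2/29) = -1.
Reciprocity: 3 ≡ 3 and 29 ≡ 1 (mod 4), so (3/29) = +(29/3).
Reduce top mod 3: now compute (2/3).
Pull out 2: since 3 ≡ 3 (mod 8), (2/3) = -1.
Reached (1/3) = 1. Collecting the sign flips along the way, the symbol is -1.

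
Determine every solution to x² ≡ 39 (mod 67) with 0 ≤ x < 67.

21, 46

Since 67 ≡ 3 (mod 4), a square root of 39 is 39^((67+1)/4) = 39^17 mod 67.
Repeated squaring: 39^2≡47, 39^4≡65, 39^8≡4, 39^16≡16 (mod 67).
39^17 = 39^(16+1) ≡ 21 (mod 67).
Check: 21² = 441 ≡ 39 (mod 67). The two roots are 21 and 46.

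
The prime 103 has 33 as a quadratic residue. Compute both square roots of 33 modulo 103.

Since 103 ≡ 3 (mod 4), a square root of 33 is 33^((103+1)/4) = 33^26 mod 103.
Repeated squaring: 33^2≡59, 33^4≡82, 33^8≡29, 33^16≡17 (mod 103).
33^26 = 33^(16+8+2) ≡ 41 (mod 103).
Check: 41² = 1681 ≡ 33 (mod 103). The two roots are 41 and 62.

41, 62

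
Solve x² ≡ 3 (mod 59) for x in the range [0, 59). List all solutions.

Since 59 ≡ 3 (mod 4), a square root of 3 is 3^((59+1)/4) = 3^15 mod 59.
Repeated squaring: 3^2≡9, 3^4≡22, 3^8≡12 (mod 59).
3^15 = 3^(8+4+2+1) ≡ 48 (mod 59).
Check: 48² = 2304 ≡ 3 (mod 59). The two roots are 11 and 48.

11, 48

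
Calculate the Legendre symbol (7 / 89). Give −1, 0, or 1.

Reciprocity: 7 ≡ 3 and 89 ≡ 1 (mod 4), so (7/89) = +(89/7).
Reduce top mod 7: now compute (5/7).
Reciprocity: 5 ≡ 1 and 7 ≡ 3 (mod 4), so (5/7) = +(7/5).
Reduce top mod 5: now compute (2/5).
Pull out 2: since 5 ≡ 5 (mod 8), (2/5) = -1.
Reached (1/5) = 1. Collecting the sign flips along the way, the symbol is -1.

-1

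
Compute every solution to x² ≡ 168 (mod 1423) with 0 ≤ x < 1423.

593, 830

Since 1423 ≡ 3 (mod 4), a square root of 168 is 168^((1423+1)/4) = 168^356 mod 1423.
Repeated squaring: 168^2≡1187, 168^4≡199, 168^8≡1180, 168^16≡706, 168^32≡386, 168^64≡1004, 168^128≡532, 168^256≡1270 (mod 1423).
168^356 = 168^(256+64+32+4) ≡ 830 (mod 1423).
Check: 830² = 688900 ≡ 168 (mod 1423). The two roots are 593 and 830.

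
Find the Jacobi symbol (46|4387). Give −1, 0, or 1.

-1

Pull out 2: since 4387 ≡ 3 (mod 8), (2/4387) = -1.
Reciprocity: 23 ≡ 3 and 4387 ≡ 3 (mod 4), so (23/4387) = −(4387/23).
Reduce top mod 23: now compute (17/23).
Reciprocity: 17 ≡ 1 and 23 ≡ 3 (mod 4), so (17/23) = +(23/17).
Reduce top mod 17: now compute (6/17).
Pull out 2: since 17 ≡ 1 (mod 8), (2/17) = +1.
Reciprocity: 3 ≡ 3 and 17 ≡ 1 (mod 4), so (3/17) = +(17/3).
Reduce top mod 3: now compute (2/3).
Pull out 2: since 3 ≡ 3 (mod 8), (2/3) = -1.
Reached (1/3) = 1. Collecting the sign flips along the way, the symbol is -1.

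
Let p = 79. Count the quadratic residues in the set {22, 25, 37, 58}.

2

(22/79) = +1 → QR.
(25/79) = +1 → QR.
(37/79) = -1 → non-residue.
(58/79) = -1 → non-residue.
Total quadratic residues among the 4: 2.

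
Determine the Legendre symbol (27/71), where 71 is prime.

1

Reciprocity: 27 ≡ 3 and 71 ≡ 3 (mod 4), so (27/71) = −(71/27).
Reduce top mod 27: now compute (17/27).
Reciprocity: 17 ≡ 1 and 27 ≡ 3 (mod 4), so (17/27) = +(27/17).
Reduce top mod 17: now compute (10/17).
Pull out 2: since 17 ≡ 1 (mod 8), (2/17) = +1.
Reciprocity: 5 ≡ 1 and 17 ≡ 1 (mod 4), so (5/17) = +(17/5).
Reduce top mod 5: now compute (2/5).
Pull out 2: since 5 ≡ 5 (mod 8), (2/5) = -1.
Reached (1/5) = 1. Collecting the sign flips along the way, the symbol is +1.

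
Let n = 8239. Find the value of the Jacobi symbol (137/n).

1

Reciprocity: 137 ≡ 1 and 8239 ≡ 3 (mod 4), so (137/8239) = +(8239/137).
Reduce top mod 137: now compute (19/137).
Reciprocity: 19 ≡ 3 and 137 ≡ 1 (mod 4), so (19/137) = +(137/19).
Reduce top mod 19: now compute (4/19).
Pull out 2^2: since 19 ≡ 3 (mod 8), (2/19) = -1, so (2/19)^2 = +1.
Reached (1/19) = 1. Collecting the sign flips along the way, the symbol is +1.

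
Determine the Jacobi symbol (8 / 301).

-1

Pull out 2^3: since 301 ≡ 5 (mod 8), (2/301) = -1, so (2/301)^3 = -1.
Reached (1/301) = 1. Collecting the sign flips along the way, the symbol is -1.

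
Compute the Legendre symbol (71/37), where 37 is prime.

1

Euler's criterion: (71/37) ≡ 34^18 (mod 37).
34^2 ≡ 9 (mod 37)
34^4 ≡ 7 (mod 37)
34^8 ≡ 12 (mod 37)
34^16 ≡ 33 (mod 37)
34^18 = 34^(16+2) ≡ 1 (mod 37).
Result is 1, so (71/37) = 1.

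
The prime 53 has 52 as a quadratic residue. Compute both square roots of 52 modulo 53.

23, 30

53 ≡ 1 (mod 4), so we find a root by search.
Trying successive values, 23² = 529 ≡ 52 (mod 53). The other root is 53 − 23 = 30.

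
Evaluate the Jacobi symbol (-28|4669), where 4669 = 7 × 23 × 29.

First reduce: -28 ≡ 4641 (mod 4669).
Reciprocity: 4641 ≡ 1 and 4669 ≡ 1 (mod 4), so (4641/4669) = +(4669/4641).
Reduce top mod 4641: now compute (28/4641).
Pull out 2^2: since 4641 ≡ 1 (mod 8), (2/4641) = +1, so (2/4641)^2 = +1.
Reciprocity: 7 ≡ 3 and 4641 ≡ 1 (mod 4), so (7/4641) = +(4641/7).
Reduce top mod 7: now compute (0/7).
Top reduces to 0: gcd > 1, so the symbol is 0.

0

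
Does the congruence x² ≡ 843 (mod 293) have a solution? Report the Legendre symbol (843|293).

1

First reduce: 843 ≡ 257 (mod 293).
Reciprocity: 257 ≡ 1 and 293 ≡ 1 (mod 4), so (257/293) = +(293/257).
Reduce top mod 257: now compute (36/257).
Pull out 2^2: since 257 ≡ 1 (mod 8), (2/257) = +1, so (2/257)^2 = +1.
Reciprocity: 9 ≡ 1 and 257 ≡ 1 (mod 4), so (9/257) = +(257/9).
Reduce top mod 9: now compute (5/9).
Reciprocity: 5 ≡ 1 and 9 ≡ 1 (mod 4), so (5/9) = +(9/5).
Reduce top mod 5: now compute (4/5).
Pull out 2^2: since 5 ≡ 5 (mod 8), (2/5) = -1, so (2/5)^2 = +1.
Reached (1/5) = 1. Collecting the sign flips along the way, the symbol is +1.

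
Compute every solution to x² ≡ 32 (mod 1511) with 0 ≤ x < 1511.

103, 1408

Since 1511 ≡ 3 (mod 4), a square root of 32 is 32^((1511+1)/4) = 32^378 mod 1511.
Repeated squaring: 32^2≡1024, 32^4≡1453, 32^8≡342, 32^16≡617, 32^32≡1428, 32^64≡845, 32^128≡833, 32^256≡340 (mod 1511).
32^378 = 32^(256+64+32+16+8+2) ≡ 103 (mod 1511).
Check: 103² = 10609 ≡ 32 (mod 1511). The two roots are 103 and 1408.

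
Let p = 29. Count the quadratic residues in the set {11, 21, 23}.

1

(11/29) = -1 → non-residue.
(21/29) = -1 → non-residue.
(23/29) = +1 → QR.
Total quadratic residues among the 3: 1.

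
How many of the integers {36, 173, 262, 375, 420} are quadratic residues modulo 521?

(36/521) = +1 → QR.
(173/521) = -1 → non-residue.
(262/521) = -1 → non-residue.
(375/521) = -1 → non-residue.
(420/521) = +1 → QR.
Total quadratic residues among the 5: 2.

2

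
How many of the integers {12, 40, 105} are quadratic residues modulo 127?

0

(12/127) = -1 → non-residue.
(40/127) = -1 → non-residue.
(105/127) = -1 → non-residue.
Total quadratic residues among the 3: 0.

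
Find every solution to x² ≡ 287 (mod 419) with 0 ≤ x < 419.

Since 419 ≡ 3 (mod 4), a square root of 287 is 287^((419+1)/4) = 287^105 mod 419.
Repeated squaring: 287^2≡245, 287^4≡108, 287^8≡351, 287^16≡15, 287^32≡225, 287^64≡345 (mod 419).
287^105 = 287^(64+32+8+1) ≡ 196 (mod 419).
Check: 196² = 38416 ≡ 287 (mod 419). The two roots are 196 and 223.

196, 223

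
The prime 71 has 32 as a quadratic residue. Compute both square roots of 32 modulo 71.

23, 48

Since 71 ≡ 3 (mod 4), a square root of 32 is 32^((71+1)/4) = 32^18 mod 71.
Repeated squaring: 32^2≡30, 32^4≡48, 32^8≡32, 32^16≡30 (mod 71).
32^18 = 32^(16+2) ≡ 48 (mod 71).
Check: 48² = 2304 ≡ 32 (mod 71). The two roots are 23 and 48.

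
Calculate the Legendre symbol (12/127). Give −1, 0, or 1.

Euler's criterion: (12/127) ≡ 12^63 (mod 127).
12^2 ≡ 17 (mod 127)
12^4 ≡ 35 (mod 127)
12^8 ≡ 82 (mod 127)
12^16 ≡ 120 (mod 127)
12^32 ≡ 49 (mod 127)
12^63 = 12^(32+16+8+4+2+1) ≡ 126 (mod 127).
Result is 126 ≡ −1, so (12/127) = −1.

-1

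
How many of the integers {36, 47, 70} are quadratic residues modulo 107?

(36/107) = +1 → QR.
(47/107) = +1 → QR.
(70/107) = -1 → non-residue.
Total quadratic residues among the 3: 2.

2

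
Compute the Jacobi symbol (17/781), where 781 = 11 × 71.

1

Reciprocity: 17 ≡ 1 and 781 ≡ 1 (mod 4), so (17/781) = +(781/17).
Reduce top mod 17: now compute (16/17).
Pull out 2^4: since 17 ≡ 1 (mod 8), (2/17) = +1, so (2/17)^4 = +1.
Reached (1/17) = 1. Collecting the sign flips along the way, the symbol is +1.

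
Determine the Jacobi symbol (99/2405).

Reciprocity: 99 ≡ 3 and 2405 ≡ 1 (mod 4), so (99/2405) = +(2405/99).
Reduce top mod 99: now compute (29/99).
Reciprocity: 29 ≡ 1 and 99 ≡ 3 (mod 4), so (29/99) = +(99/29).
Reduce top mod 29: now compute (12/29).
Pull out 2^2: since 29 ≡ 5 (mod 8), (2/29) = -1, so (2/29)^2 = +1.
Reciprocity: 3 ≡ 3 and 29 ≡ 1 (mod 4), so (3/29) = +(29/3).
Reduce top mod 3: now compute (2/3).
Pull out 2: since 3 ≡ 3 (mod 8), (2/3) = -1.
Reached (1/3) = 1. Collecting the sign flips along the way, the symbol is -1.

-1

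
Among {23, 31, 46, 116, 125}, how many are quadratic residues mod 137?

0

(23/137) = -1 → non-residue.
(31/137) = -1 → non-residue.
(46/137) = -1 → non-residue.
(116/137) = -1 → non-residue.
(125/137) = -1 → non-residue.
Total quadratic residues among the 5: 0.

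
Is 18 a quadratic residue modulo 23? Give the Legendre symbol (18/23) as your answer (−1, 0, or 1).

Pull out 2: since 23 ≡ 7 (mod 8), (2/23) = +1.
Reciprocity: 9 ≡ 1 and 23 ≡ 3 (mod 4), so (9/23) = +(23/9).
Reduce top mod 9: now compute (5/9).
Reciprocity: 5 ≡ 1 and 9 ≡ 1 (mod 4), so (5/9) = +(9/5).
Reduce top mod 5: now compute (4/5).
Pull out 2^2: since 5 ≡ 5 (mod 8), (2/5) = -1, so (2/5)^2 = +1.
Reached (1/5) = 1. Collecting the sign flips along the way, the symbol is +1.

1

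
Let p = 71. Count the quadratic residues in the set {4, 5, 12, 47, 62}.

3

(4/71) = +1 → QR.
(5/71) = +1 → QR.
(12/71) = +1 → QR.
(47/71) = -1 → non-residue.
(62/71) = -1 → non-residue.
Total quadratic residues among the 5: 3.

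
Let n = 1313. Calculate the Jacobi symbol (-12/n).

First reduce: -12 ≡ 1301 (mod 1313).
Reciprocity: 1301 ≡ 1 and 1313 ≡ 1 (mod 4), so (1301/1313) = +(1313/1301).
Reduce top mod 1301: now compute (12/1301).
Pull out 2^2: since 1301 ≡ 5 (mod 8), (2/1301) = -1, so (2/1301)^2 = +1.
Reciprocity: 3 ≡ 3 and 1301 ≡ 1 (mod 4), so (3/1301) = +(1301/3).
Reduce top mod 3: now compute (2/3).
Pull out 2: since 3 ≡ 3 (mod 8), (2/3) = -1.
Reached (1/3) = 1. Collecting the sign flips along the way, the symbol is -1.

-1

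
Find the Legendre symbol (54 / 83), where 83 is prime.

-1

Pull out 2: since 83 ≡ 3 (mod 8), (2/83) = -1.
Reciprocity: 27 ≡ 3 and 83 ≡ 3 (mod 4), so (27/83) = −(83/27).
Reduce top mod 27: now compute (2/27).
Pull out 2: since 27 ≡ 3 (mod 8), (2/27) = -1.
Reached (1/27) = 1. Collecting the sign flips along the way, the symbol is -1.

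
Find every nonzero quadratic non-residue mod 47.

Square k = 1,…,23 (k and 47−k give the same square):
1²=1, 2²=4, 3²=9, 4²=16, 5²=25, 6²=36, 7²≡2, 8²≡17, 9²≡34, 10²≡6, 11²≡27, 12²≡3, 13²≡28, 14²≡8, 15²≡37, 16²≡21, 17²≡7, 18²≡42, 19²≡32, 20²≡24, 21²≡18, 22²≡14, 23²≡12 (mod 47).
The residues are {1, 2, 3, 4, 6, 7, 8, 9, 12, 14, 16, 17, 18, 21, 24, 25, 27, 28, 32, 34, 36, 37, 42}; the non-residues are the remaining 23 nonzero classes.

5 10 11 13 15 19 20 22 23 26 29 30 31 33 35 38 39 40 41 43 44 45 46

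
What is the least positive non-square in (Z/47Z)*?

(2/47) = +1, so 2 is a residue.
(3/47) = +1, so 3 is a residue.
(4/47) = +1, so 4 is a residue.
(5/47) = −1, so 5 is the smallest positive non-residue mod 47.

5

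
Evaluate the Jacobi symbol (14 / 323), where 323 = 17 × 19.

1

Pull out 2: since 323 ≡ 3 (mod 8), (2/323) = -1.
Reciprocity: 7 ≡ 3 and 323 ≡ 3 (mod 4), so (7/323) = −(323/7).
Reduce top mod 7: now compute (1/7).
Reached (1/7) = 1. Collecting the sign flips along the way, the symbol is +1.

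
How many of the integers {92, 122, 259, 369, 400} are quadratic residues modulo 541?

4

(92/541) = +1 → QR.
(122/541) = +1 → QR.
(259/541) = -1 → non-residue.
(369/541) = +1 → QR.
(400/541) = +1 → QR.
Total quadratic residues among the 5: 4.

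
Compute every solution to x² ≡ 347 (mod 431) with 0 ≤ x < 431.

58, 373

Since 431 ≡ 3 (mod 4), a square root of 347 is 347^((431+1)/4) = 347^108 mod 431.
Repeated squaring: 347^2≡160, 347^4≡171, 347^8≡364, 347^16≡179, 347^32≡147, 347^64≡59 (mod 431).
347^108 = 347^(64+32+8+4) ≡ 58 (mod 431).
Check: 58² = 3364 ≡ 347 (mod 431). The two roots are 58 and 373.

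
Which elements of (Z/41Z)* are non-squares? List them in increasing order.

3, 6, 7, 11, 12, 13, 14, 15, 17, 19, 22, 24, 26, 27, 28, 29, 30, 34, 35, 38

Square k = 1,…,20 (k and 41−k give the same square):
1²=1, 2²=4, 3²=9, 4²=16, 5²=25, 6²=36, 7²≡8, 8²≡23, 9²≡40, 10²≡18, 11²≡39, 12²≡21, 13²≡5, 14²≡32, 15²≡20, 16²≡10, 17²≡2, 18²≡37, 19²≡33, 20²≡31 (mod 41).
The residues are {1, 2, 4, 5, 8, 9, 10, 16, 18, 20, 21, 23, 25, 31, 32, 33, 36, 37, 39, 40}; the non-residues are the remaining 20 nonzero classes.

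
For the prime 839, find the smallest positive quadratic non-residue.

(2/839) = +1, so 2 is a residue.
(3/839) = +1, so 3 is a residue.
(4/839) = +1, so 4 is a residue.
(5/839) = +1, so 5 is a residue.
(6/839) = +1, so 6 is a residue.
(7/839) = +1, so 7 is a residue.
(8/839) = +1, so 8 is a residue.
(9/839) = +1, so 9 is a residue.
(10/839) = +1, so 10 is a residue.
(11/839) = −1, so 11 is the smallest positive non-residue mod 839.

11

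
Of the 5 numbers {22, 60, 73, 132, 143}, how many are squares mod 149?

(22/149) = +1 → QR.
(60/149) = -1 → non-residue.
(73/149) = +1 → QR.
(132/149) = +1 → QR.
(143/149) = +1 → QR.
Total quadratic residues among the 5: 4.

4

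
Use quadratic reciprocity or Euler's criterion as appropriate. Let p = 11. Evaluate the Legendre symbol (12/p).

Euler's criterion: (12/11) ≡ 1^5 (mod 11).
1^2 ≡ 1 (mod 11)
1^4 ≡ 1 (mod 11)
1^5 = 1^(4+1) ≡ 1 (mod 11).
Result is 1, so (12/11) = 1.

1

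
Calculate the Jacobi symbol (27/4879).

Reciprocity: 27 ≡ 3 and 4879 ≡ 3 (mod 4), so (27/4879) = −(4879/27).
Reduce top mod 27: now compute (19/27).
Reciprocity: 19 ≡ 3 and 27 ≡ 3 (mod 4), so (19/27) = −(27/19).
Reduce top mod 19: now compute (8/19).
Pull out 2^3: since 19 ≡ 3 (mod 8), (2/19) = -1, so (2/19)^3 = -1.
Reached (1/19) = 1. Collecting the sign flips along the way, the symbol is -1.

-1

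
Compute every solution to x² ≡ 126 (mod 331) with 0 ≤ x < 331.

78, 253

Since 331 ≡ 3 (mod 4), a square root of 126 is 126^((331+1)/4) = 126^83 mod 331.
Repeated squaring: 126^2≡319, 126^4≡144, 126^8≡214, 126^16≡118, 126^32≡22, 126^64≡153 (mod 331).
126^83 = 126^(64+16+2+1) ≡ 253 (mod 331).
Check: 253² = 64009 ≡ 126 (mod 331). The two roots are 78 and 253.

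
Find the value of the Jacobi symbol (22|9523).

-1

Pull out 2: since 9523 ≡ 3 (mod 8), (2/9523) = -1.
Reciprocity: 11 ≡ 3 and 9523 ≡ 3 (mod 4), so (11/9523) = −(9523/11).
Reduce top mod 11: now compute (8/11).
Pull out 2^3: since 11 ≡ 3 (mod 8), (2/11) = -1, so (2/11)^3 = -1.
Reached (1/11) = 1. Collecting the sign flips along the way, the symbol is -1.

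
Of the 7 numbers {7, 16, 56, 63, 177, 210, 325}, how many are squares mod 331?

3

(7/331) = -1 → non-residue.
(16/331) = +1 → QR.
(56/331) = +1 → QR.
(63/331) = -1 → non-residue.
(177/331) = +1 → QR.
(210/331) = -1 → non-residue.
(325/331) = -1 → non-residue.
Total quadratic residues among the 7: 3.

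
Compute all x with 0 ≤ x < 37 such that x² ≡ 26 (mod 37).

37 ≡ 1 (mod 4), so we find a root by search.
Trying successive values, 10² = 100 ≡ 26 (mod 37). The other root is 37 − 10 = 27.

10, 27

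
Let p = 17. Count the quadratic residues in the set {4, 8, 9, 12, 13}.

(4/17) = +1 → QR.
(8/17) = +1 → QR.
(9/17) = +1 → QR.
(12/17) = -1 → non-residue.
(13/17) = +1 → QR.
Total quadratic residues among the 5: 4.

4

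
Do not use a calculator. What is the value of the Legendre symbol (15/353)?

1

Reciprocity: 15 ≡ 3 and 353 ≡ 1 (mod 4), so (15/353) = +(353/15).
Reduce top mod 15: now compute (8/15).
Pull out 2^3: since 15 ≡ 7 (mod 8), (2/15) = +1, so (2/15)^3 = +1.
Reached (1/15) = 1. Collecting the sign flips along the way, the symbol is +1.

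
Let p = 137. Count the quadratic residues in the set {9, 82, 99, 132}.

(9/137) = +1 → QR.
(82/137) = -1 → non-residue.
(99/137) = +1 → QR.
(132/137) = -1 → non-residue.
Total quadratic residues among the 4: 2.

2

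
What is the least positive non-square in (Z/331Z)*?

(2/331) = −1, so 2 is the smallest positive non-residue mod 331.

2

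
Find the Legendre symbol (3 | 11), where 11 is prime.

Reciprocity: 3 ≡ 3 and 11 ≡ 3 (mod 4), so (3/11) = −(11/3).
Reduce top mod 3: now compute (2/3).
Pull out 2: since 3 ≡ 3 (mod 8), (2/3) = -1.
Reached (1/3) = 1. Collecting the sign flips along the way, the symbol is +1.

1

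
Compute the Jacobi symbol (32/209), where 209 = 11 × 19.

Pull out 2^5: since 209 ≡ 1 (mod 8), (2/209) = +1, so (2/209)^5 = +1.
Reached (1/209) = 1. Collecting the sign flips along the way, the symbol is +1.

1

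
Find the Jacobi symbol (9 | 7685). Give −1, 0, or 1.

Reciprocity: 9 ≡ 1 and 7685 ≡ 1 (mod 4), so (9/7685) = +(7685/9).
Reduce top mod 9: now compute (8/9).
Pull out 2^3: since 9 ≡ 1 (mod 8), (2/9) = +1, so (2/9)^3 = +1.
Reached (1/9) = 1. Collecting the sign flips along the way, the symbol is +1.

1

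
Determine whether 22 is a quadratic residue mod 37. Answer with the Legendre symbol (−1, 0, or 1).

-1

Pull out 2: since 37 ≡ 5 (mod 8), (2/37) = -1.
Reciprocity: 11 ≡ 3 and 37 ≡ 1 (mod 4), so (11/37) = +(37/11).
Reduce top mod 11: now compute (4/11).
Pull out 2^2: since 11 ≡ 3 (mod 8), (2/11) = -1, so (2/11)^2 = +1.
Reached (1/11) = 1. Collecting the sign flips along the way, the symbol is -1.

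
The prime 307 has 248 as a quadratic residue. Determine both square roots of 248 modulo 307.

52, 255

Since 307 ≡ 3 (mod 4), a square root of 248 is 248^((307+1)/4) = 248^77 mod 307.
Repeated squaring: 248^2≡104, 248^4≡71, 248^8≡129, 248^16≡63, 248^32≡285, 248^64≡177 (mod 307).
248^77 = 248^(64+8+4+1) ≡ 255 (mod 307).
Check: 255² = 65025 ≡ 248 (mod 307). The two roots are 52 and 255.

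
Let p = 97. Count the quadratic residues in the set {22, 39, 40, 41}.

(22/97) = +1 → QR.
(39/97) = -1 → non-residue.
(40/97) = -1 → non-residue.
(41/97) = -1 → non-residue.
Total quadratic residues among the 4: 1.

1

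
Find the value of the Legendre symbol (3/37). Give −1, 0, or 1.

Euler's criterion: (3/37) ≡ 3^18 (mod 37).
3^2 ≡ 9 (mod 37)
3^4 ≡ 7 (mod 37)
3^8 ≡ 12 (mod 37)
3^16 ≡ 33 (mod 37)
3^18 = 3^(16+2) ≡ 1 (mod 37).
Result is 1, so (3/37) = 1.

1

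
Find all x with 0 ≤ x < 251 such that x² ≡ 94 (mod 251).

40, 211

Since 251 ≡ 3 (mod 4), a square root of 94 is 94^((251+1)/4) = 94^63 mod 251.
Repeated squaring: 94^2≡51, 94^4≡91, 94^8≡249, 94^16≡4, 94^32≡16 (mod 251).
94^63 = 94^(32+16+8+4+2+1) ≡ 211 (mod 251).
Check: 211² = 44521 ≡ 94 (mod 251). The two roots are 40 and 211.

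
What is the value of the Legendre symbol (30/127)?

1

Euler's criterion: (30/127) ≡ 30^63 (mod 127).
30^2 ≡ 11 (mod 127)
30^4 ≡ 121 (mod 127)
30^8 ≡ 36 (mod 127)
30^16 ≡ 26 (mod 127)
30^32 ≡ 41 (mod 127)
30^63 = 30^(32+16+8+4+2+1) ≡ 1 (mod 127).
Result is 1, so (30/127) = 1.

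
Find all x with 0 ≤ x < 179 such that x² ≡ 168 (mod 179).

40, 139

Since 179 ≡ 3 (mod 4), a square root of 168 is 168^((179+1)/4) = 168^45 mod 179.
Repeated squaring: 168^2≡121, 168^4≡142, 168^8≡116, 168^16≡31, 168^32≡66 (mod 179).
168^45 = 168^(32+8+4+1) ≡ 139 (mod 179).
Check: 139² = 19321 ≡ 168 (mod 179). The two roots are 40 and 139.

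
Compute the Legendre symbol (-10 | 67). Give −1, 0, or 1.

-1

First reduce: -10 ≡ 57 (mod 67).
Reciprocity: 57 ≡ 1 and 67 ≡ 3 (mod 4), so (57/67) = +(67/57).
Reduce top mod 57: now compute (10/57).
Pull out 2: since 57 ≡ 1 (mod 8), (2/57) = +1.
Reciprocity: 5 ≡ 1 and 57 ≡ 1 (mod 4), so (5/57) = +(57/5).
Reduce top mod 5: now compute (2/5).
Pull out 2: since 5 ≡ 5 (mod 8), (2/5) = -1.
Reached (1/5) = 1. Collecting the sign flips along the way, the symbol is -1.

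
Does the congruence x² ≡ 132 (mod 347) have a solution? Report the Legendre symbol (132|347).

1

Pull out 2^2: since 347 ≡ 3 (mod 8), (2/347) = -1, so (2/347)^2 = +1.
Reciprocity: 33 ≡ 1 and 347 ≡ 3 (mod 4), so (33/347) = +(347/33).
Reduce top mod 33: now compute (17/33).
Reciprocity: 17 ≡ 1 and 33 ≡ 1 (mod 4), so (17/33) = +(33/17).
Reduce top mod 17: now compute (16/17).
Pull out 2^4: since 17 ≡ 1 (mod 8), (2/17) = +1, so (2/17)^4 = +1.
Reached (1/17) = 1. Collecting the sign flips along the way, the symbol is +1.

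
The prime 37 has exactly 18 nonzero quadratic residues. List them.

1,3,4,7,9,10,11,12,16,21,25,26,27,28,30,33,34,36

Square k = 1,…,18 (k and 37−k give the same square):
1²=1, 2²=4, 3²=9, 4²=16, 5²=25, 6²=36, 7²≡12, 8²≡27, 9²≡7, 10²≡26, 11²≡10, 12²≡33, 13²≡21, 14²≡11, 15²≡3, 16²≡34, 17²≡30, 18²≡28 (mod 37).
So the quadratic residues mod 37 are {1, 3, 4, 7, 9, 10, 11, 12, 16, 21, 25, 26, 27, 28, 30, 33, 34, 36}.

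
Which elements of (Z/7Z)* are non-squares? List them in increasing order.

3 5 6

Square k = 1,…,3 (k and 7−k give the same square):
1²=1, 2²=4, 3²≡2 (mod 7).
The residues are {1, 2, 4}; the non-residues are the remaining 3 nonzero classes.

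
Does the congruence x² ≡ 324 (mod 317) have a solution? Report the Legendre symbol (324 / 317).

Euler's criterion: (324/317) ≡ 7^158 (mod 317).
7^2 ≡ 49 (mod 317)
7^4 ≡ 182 (mod 317)
7^8 ≡ 156 (mod 317)
7^16 ≡ 244 (mod 317)
7^32 ≡ 257 (mod 317)
7^64 ≡ 113 (mod 317)
7^128 ≡ 89 (mod 317)
7^158 = 7^(128+16+8+4+2) ≡ 1 (mod 317).
Result is 1, so (324/317) = 1.

1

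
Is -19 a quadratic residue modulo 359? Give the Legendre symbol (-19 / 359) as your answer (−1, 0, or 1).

First reduce: -19 ≡ 340 (mod 359).
Pull out 2^2: since 359 ≡ 7 (mod 8), (2/359) = +1, so (2/359)^2 = +1.
Reciprocity: 85 ≡ 1 and 359 ≡ 3 (mod 4), so (85/359) = +(359/85).
Reduce top mod 85: now compute (19/85).
Reciprocity: 19 ≡ 3 and 85 ≡ 1 (mod 4), so (19/85) = +(85/19).
Reduce top mod 19: now compute (9/19).
Reciprocity: 9 ≡ 1 and 19 ≡ 3 (mod 4), so (9/19) = +(19/9).
Reduce top mod 9: now compute (1/9).
Reached (1/9) = 1. Collecting the sign flips along the way, the symbol is +1.

1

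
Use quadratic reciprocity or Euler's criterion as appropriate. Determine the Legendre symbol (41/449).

Reciprocity: 41 ≡ 1 and 449 ≡ 1 (mod 4), so (41/449) = +(449/41).
Reduce top mod 41: now compute (39/41).
Reciprocity: 39 ≡ 3 and 41 ≡ 1 (mod 4), so (39/41) = +(41/39).
Reduce top mod 39: now compute (2/39).
Pull out 2: since 39 ≡ 7 (mod 8), (2/39) = +1.
Reached (1/39) = 1. Collecting the sign flips along the way, the symbol is +1.

1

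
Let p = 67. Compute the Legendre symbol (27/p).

-1

Reciprocity: 27 ≡ 3 and 67 ≡ 3 (mod 4), so (27/67) = −(67/27).
Reduce top mod 27: now compute (13/27).
Reciprocity: 13 ≡ 1 and 27 ≡ 3 (mod 4), so (13/27) = +(27/13).
Reduce top mod 13: now compute (1/13).
Reached (1/13) = 1. Collecting the sign flips along the way, the symbol is -1.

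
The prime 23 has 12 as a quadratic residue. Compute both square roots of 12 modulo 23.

9, 14

Since 23 ≡ 3 (mod 4), a square root of 12 is 12^((23+1)/4) = 12^6 mod 23.
Repeated squaring: 12^2≡6, 12^4≡13 (mod 23).
12^6 = 12^(4+2) ≡ 9 (mod 23).
Check: 9² = 81 ≡ 12 (mod 23). The two roots are 9 and 14.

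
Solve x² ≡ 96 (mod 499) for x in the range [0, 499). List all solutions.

78, 421

Since 499 ≡ 3 (mod 4), a square root of 96 is 96^((499+1)/4) = 96^125 mod 499.
Repeated squaring: 96^2≡234, 96^4≡365, 96^8≡491, 96^16≡64, 96^32≡104, 96^64≡337 (mod 499).
96^125 = 96^(64+32+16+8+4+1) ≡ 421 (mod 499).
Check: 421² = 177241 ≡ 96 (mod 499). The two roots are 78 and 421.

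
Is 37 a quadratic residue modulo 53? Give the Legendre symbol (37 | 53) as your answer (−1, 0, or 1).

Reciprocity: 37 ≡ 1 and 53 ≡ 1 (mod 4), so (37/53) = +(53/37).
Reduce top mod 37: now compute (16/37).
Pull out 2^4: since 37 ≡ 5 (mod 8), (2/37) = -1, so (2/37)^4 = +1.
Reached (1/37) = 1. Collecting the sign flips along the way, the symbol is +1.

1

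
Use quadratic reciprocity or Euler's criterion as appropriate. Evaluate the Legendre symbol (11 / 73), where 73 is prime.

-1

Reciprocity: 11 ≡ 3 and 73 ≡ 1 (mod 4), so (11/73) = +(73/11).
Reduce top mod 11: now compute (7/11).
Reciprocity: 7 ≡ 3 and 11 ≡ 3 (mod 4), so (7/11) = −(11/7).
Reduce top mod 7: now compute (4/7).
Pull out 2^2: since 7 ≡ 7 (mod 8), (2/7) = +1, so (2/7)^2 = +1.
Reached (1/7) = 1. Collecting the sign flips along the way, the symbol is -1.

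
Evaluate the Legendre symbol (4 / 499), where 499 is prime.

Euler's criterion: (4/499) ≡ 4^249 (mod 499).
4^2 ≡ 16 (mod 499)
4^4 ≡ 256 (mod 499)
4^8 ≡ 167 (mod 499)
4^16 ≡ 444 (mod 499)
4^32 ≡ 31 (mod 499)
4^64 ≡ 462 (mod 499)
4^128 ≡ 371 (mod 499)
4^249 = 4^(128+64+32+16+8+1) ≡ 1 (mod 499).
Result is 1, so (4/499) = 1.

1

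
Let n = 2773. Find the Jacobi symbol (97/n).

-1

Reciprocity: 97 ≡ 1 and 2773 ≡ 1 (mod 4), so (97/2773) = +(2773/97).
Reduce top mod 97: now compute (57/97).
Reciprocity: 57 ≡ 1 and 97 ≡ 1 (mod 4), so (57/97) = +(97/57).
Reduce top mod 57: now compute (40/57).
Pull out 2^3: since 57 ≡ 1 (mod 8), (2/57) = +1, so (2/57)^3 = +1.
Reciprocity: 5 ≡ 1 and 57 ≡ 1 (mod 4), so (5/57) = +(57/5).
Reduce top mod 5: now compute (2/5).
Pull out 2: since 5 ≡ 5 (mod 8), (2/5) = -1.
Reached (1/5) = 1. Collecting the sign flips along the way, the symbol is -1.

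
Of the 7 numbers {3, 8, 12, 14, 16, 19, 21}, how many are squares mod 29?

(3/29) = -1 → non-residue.
(8/29) = -1 → non-residue.
(12/29) = -1 → non-residue.
(14/29) = -1 → non-residue.
(16/29) = +1 → QR.
(19/29) = -1 → non-residue.
(21/29) = -1 → non-residue.
Total quadratic residues among the 7: 1.

1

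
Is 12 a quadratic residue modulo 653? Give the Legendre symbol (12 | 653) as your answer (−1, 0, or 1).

-1

Pull out 2^2: since 653 ≡ 5 (mod 8), (2/653) = -1, so (2/653)^2 = +1.
Reciprocity: 3 ≡ 3 and 653 ≡ 1 (mod 4), so (3/653) = +(653/3).
Reduce top mod 3: now compute (2/3).
Pull out 2: since 3 ≡ 3 (mod 8), (2/3) = -1.
Reached (1/3) = 1. Collecting the sign flips along the way, the symbol is -1.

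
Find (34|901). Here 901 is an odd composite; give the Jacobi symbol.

Pull out 2: since 901 ≡ 5 (mod 8), (2/901) = -1.
Reciprocity: 17 ≡ 1 and 901 ≡ 1 (mod 4), so (17/901) = +(901/17).
Reduce top mod 17: now compute (0/17).
Top reduces to 0: gcd > 1, so the symbol is 0.

0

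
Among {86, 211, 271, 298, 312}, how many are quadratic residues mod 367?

3

(86/367) = -1 → non-residue.
(211/367) = +1 → QR.
(271/367) = +1 → QR.
(298/367) = +1 → QR.
(312/367) = -1 → non-residue.
Total quadratic residues among the 5: 3.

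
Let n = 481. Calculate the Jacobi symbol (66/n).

Pull out 2: since 481 ≡ 1 (mod 8), (2/481) = +1.
Reciprocity: 33 ≡ 1 and 481 ≡ 1 (mod 4), so (33/481) = +(481/33).
Reduce top mod 33: now compute (19/33).
Reciprocity: 19 ≡ 3 and 33 ≡ 1 (mod 4), so (19/33) = +(33/19).
Reduce top mod 19: now compute (14/19).
Pull out 2: since 19 ≡ 3 (mod 8), (2/19) = -1.
Reciprocity: 7 ≡ 3 and 19 ≡ 3 (mod 4), so (7/19) = −(19/7).
Reduce top mod 7: now compute (5/7).
Reciprocity: 5 ≡ 1 and 7 ≡ 3 (mod 4), so (5/7) = +(7/5).
Reduce top mod 5: now compute (2/5).
Pull out 2: since 5 ≡ 5 (mod 8), (2/5) = -1.
Reached (1/5) = 1. Collecting the sign flips along the way, the symbol is -1.

-1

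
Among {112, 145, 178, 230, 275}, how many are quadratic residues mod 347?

(112/347) = -1 → non-residue.
(145/347) = -1 → non-residue.
(178/347) = -1 → non-residue.
(230/347) = -1 → non-residue.
(275/347) = +1 → QR.
Total quadratic residues among the 5: 1.

1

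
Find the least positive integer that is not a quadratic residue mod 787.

(2/787) = −1, so 2 is the smallest positive non-residue mod 787.

2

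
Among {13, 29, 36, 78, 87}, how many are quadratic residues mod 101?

4

(13/101) = +1 → QR.
(29/101) = -1 → non-residue.
(36/101) = +1 → QR.
(78/101) = +1 → QR.
(87/101) = +1 → QR.
Total quadratic residues among the 5: 4.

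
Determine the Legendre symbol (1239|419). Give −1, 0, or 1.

First reduce: 1239 ≡ 401 (mod 419).
Reciprocity: 401 ≡ 1 and 419 ≡ 3 (mod 4), so (401/419) = +(419/401).
Reduce top mod 401: now compute (18/401).
Pull out 2: since 401 ≡ 1 (mod 8), (2/401) = +1.
Reciprocity: 9 ≡ 1 and 401 ≡ 1 (mod 4), so (9/401) = +(401/9).
Reduce top mod 9: now compute (5/9).
Reciprocity: 5 ≡ 1 and 9 ≡ 1 (mod 4), so (5/9) = +(9/5).
Reduce top mod 5: now compute (4/5).
Pull out 2^2: since 5 ≡ 5 (mod 8), (2/5) = -1, so (2/5)^2 = +1.
Reached (1/5) = 1. Collecting the sign flips along the way, the symbol is +1.

1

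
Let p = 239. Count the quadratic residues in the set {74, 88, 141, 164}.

1

(74/239) = -1 → non-residue.
(88/239) = +1 → QR.
(141/239) = -1 → non-residue.
(164/239) = -1 → non-residue.
Total quadratic residues among the 4: 1.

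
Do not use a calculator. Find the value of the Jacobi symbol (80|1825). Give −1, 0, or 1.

0

Pull out 2^4: since 1825 ≡ 1 (mod 8), (2/1825) = +1, so (2/1825)^4 = +1.
Reciprocity: 5 ≡ 1 and 1825 ≡ 1 (mod 4), so (5/1825) = +(1825/5).
Reduce top mod 5: now compute (0/5).
Top reduces to 0: gcd > 1, so the symbol is 0.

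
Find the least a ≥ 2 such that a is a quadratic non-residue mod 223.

(2/223) = +1, so 2 is a residue.
(3/223) = −1, so 3 is the smallest positive non-residue mod 223.

3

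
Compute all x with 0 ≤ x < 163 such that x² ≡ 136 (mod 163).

Since 163 ≡ 3 (mod 4), a square root of 136 is 136^((163+1)/4) = 136^41 mod 163.
Repeated squaring: 136^2≡77, 136^4≡61, 136^8≡135, 136^16≡132, 136^32≡146 (mod 163).
136^41 = 136^(32+8+1) ≡ 25 (mod 163).
Check: 25² = 625 ≡ 136 (mod 163). The two roots are 25 and 138.

25, 138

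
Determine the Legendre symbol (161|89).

1

First reduce: 161 ≡ 72 (mod 89).
Pull out 2^3: since 89 ≡ 1 (mod 8), (2/89) = +1, so (2/89)^3 = +1.
Reciprocity: 9 ≡ 1 and 89 ≡ 1 (mod 4), so (9/89) = +(89/9).
Reduce top mod 9: now compute (8/9).
Pull out 2^3: since 9 ≡ 1 (mod 8), (2/9) = +1, so (2/9)^3 = +1.
Reached (1/9) = 1. Collecting the sign flips along the way, the symbol is +1.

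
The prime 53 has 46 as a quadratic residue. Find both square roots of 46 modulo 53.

53 ≡ 1 (mod 4), so we find a root by search.
Trying successive values, 24² = 576 ≡ 46 (mod 53). The other root is 53 − 24 = 29.

24, 29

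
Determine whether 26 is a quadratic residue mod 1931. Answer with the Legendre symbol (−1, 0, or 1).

Pull out 2: since 1931 ≡ 3 (mod 8), (2/1931) = -1.
Reciprocity: 13 ≡ 1 and 1931 ≡ 3 (mod 4), so (13/1931) = +(1931/13).
Reduce top mod 13: now compute (7/13).
Reciprocity: 7 ≡ 3 and 13 ≡ 1 (mod 4), so (7/13) = +(13/7).
Reduce top mod 7: now compute (6/7).
Pull out 2: since 7 ≡ 7 (mod 8), (2/7) = +1.
Reciprocity: 3 ≡ 3 and 7 ≡ 3 (mod 4), so (3/7) = −(7/3).
Reduce top mod 3: now compute (1/3).
Reached (1/3) = 1. Collecting the sign flips along the way, the symbol is +1.

1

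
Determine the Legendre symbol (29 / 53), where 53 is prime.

1

Reciprocity: 29 ≡ 1 and 53 ≡ 1 (mod 4), so (29/53) = +(53/29).
Reduce top mod 29: now compute (24/29).
Pull out 2^3: since 29 ≡ 5 (mod 8), (2/29) = -1, so (2/29)^3 = -1.
Reciprocity: 3 ≡ 3 and 29 ≡ 1 (mod 4), so (3/29) = +(29/3).
Reduce top mod 3: now compute (2/3).
Pull out 2: since 3 ≡ 3 (mod 8), (2/3) = -1.
Reached (1/3) = 1. Collecting the sign flips along the way, the symbol is +1.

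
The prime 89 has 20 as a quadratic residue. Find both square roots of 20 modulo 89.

89 ≡ 1 (mod 4), so we find a root by search.
Trying successive values, 38² = 1444 ≡ 20 (mod 89). The other root is 89 − 38 = 51.

38, 51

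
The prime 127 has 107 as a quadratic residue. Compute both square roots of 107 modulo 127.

Since 127 ≡ 3 (mod 4), a square root of 107 is 107^((127+1)/4) = 107^32 mod 127.
Repeated squaring: 107^2≡19, 107^4≡107, 107^8≡19, 107^16≡107, 107^32≡19 (mod 127).
107^32 = 107^(32) ≡ 19 (mod 127).
Check: 19² = 361 ≡ 107 (mod 127). The two roots are 19 and 108.

19, 108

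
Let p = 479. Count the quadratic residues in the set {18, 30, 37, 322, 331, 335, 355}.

5

(18/479) = +1 → QR.
(30/479) = +1 → QR.
(37/479) = -1 → non-residue.
(322/479) = +1 → QR.
(331/479) = +1 → QR.
(335/479) = -1 → non-residue.
(355/479) = +1 → QR.
Total quadratic residues among the 7: 5.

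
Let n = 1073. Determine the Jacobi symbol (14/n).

Pull out 2: since 1073 ≡ 1 (mod 8), (2/1073) = +1.
Reciprocity: 7 ≡ 3 and 1073 ≡ 1 (mod 4), so (7/1073) = +(1073/7).
Reduce top mod 7: now compute (2/7).
Pull out 2: since 7 ≡ 7 (mod 8), (2/7) = +1.
Reached (1/7) = 1. Collecting the sign flips along the way, the symbol is +1.

1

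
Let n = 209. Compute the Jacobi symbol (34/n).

-1

Pull out 2: since 209 ≡ 1 (mod 8), (2/209) = +1.
Reciprocity: 17 ≡ 1 and 209 ≡ 1 (mod 4), so (17/209) = +(209/17).
Reduce top mod 17: now compute (5/17).
Reciprocity: 5 ≡ 1 and 17 ≡ 1 (mod 4), so (5/17) = +(17/5).
Reduce top mod 5: now compute (2/5).
Pull out 2: since 5 ≡ 5 (mod 8), (2/5) = -1.
Reached (1/5) = 1. Collecting the sign flips along the way, the symbol is -1.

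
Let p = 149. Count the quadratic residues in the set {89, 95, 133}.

(89/149) = -1 → non-residue.
(95/149) = +1 → QR.
(133/149) = +1 → QR.
Total quadratic residues among the 3: 2.

2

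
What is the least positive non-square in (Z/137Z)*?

3

(2/137) = +1, so 2 is a residue.
(3/137) = −1, so 3 is the smallest positive non-residue mod 137.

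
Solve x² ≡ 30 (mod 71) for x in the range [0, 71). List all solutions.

32, 39

Since 71 ≡ 3 (mod 4), a square root of 30 is 30^((71+1)/4) = 30^18 mod 71.
Repeated squaring: 30^2≡48, 30^4≡32, 30^8≡30, 30^16≡48 (mod 71).
30^18 = 30^(16+2) ≡ 32 (mod 71).
Check: 32² = 1024 ≡ 30 (mod 71). The two roots are 32 and 39.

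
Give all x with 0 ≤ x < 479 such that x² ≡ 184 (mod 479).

195, 284

Since 479 ≡ 3 (mod 4), a square root of 184 is 184^((479+1)/4) = 184^120 mod 479.
Repeated squaring: 184^2≡326, 184^4≡417, 184^8≡12, 184^16≡144, 184^32≡139, 184^64≡161 (mod 479).
184^120 = 184^(64+32+16+8) ≡ 284 (mod 479).
Check: 284² = 80656 ≡ 184 (mod 479). The two roots are 195 and 284.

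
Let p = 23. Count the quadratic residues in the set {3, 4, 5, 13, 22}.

3

(3/23) = +1 → QR.
(4/23) = +1 → QR.
(5/23) = -1 → non-residue.
(13/23) = +1 → QR.
(22/23) = -1 → non-residue.
Total quadratic residues among the 5: 3.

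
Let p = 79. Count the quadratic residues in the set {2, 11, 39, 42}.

(2/79) = +1 → QR.
(11/79) = +1 → QR.
(39/79) = -1 → non-residue.
(42/79) = +1 → QR.
Total quadratic residues among the 4: 3.

3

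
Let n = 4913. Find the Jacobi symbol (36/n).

Pull out 2^2: since 4913 ≡ 1 (mod 8), (2/4913) = +1, so (2/4913)^2 = +1.
Reciprocity: 9 ≡ 1 and 4913 ≡ 1 (mod 4), so (9/4913) = +(4913/9).
Reduce top mod 9: now compute (8/9).
Pull out 2^3: since 9 ≡ 1 (mod 8), (2/9) = +1, so (2/9)^3 = +1.
Reached (1/9) = 1. Collecting the sign flips along the way, the symbol is +1.

1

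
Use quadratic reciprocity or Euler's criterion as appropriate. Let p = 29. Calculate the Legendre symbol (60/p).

Euler's criterion: (60/29) ≡ 2^14 (mod 29).
2^2 ≡ 4 (mod 29)
2^4 ≡ 16 (mod 29)
2^8 ≡ 24 (mod 29)
2^14 = 2^(8+4+2) ≡ 28 (mod 29).
Result is 28 ≡ −1, so (60/29) = −1.

-1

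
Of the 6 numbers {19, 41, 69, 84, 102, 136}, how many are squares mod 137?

(19/137) = +1 → QR.
(41/137) = -1 → non-residue.
(69/137) = +1 → QR.
(84/137) = -1 → non-residue.
(102/137) = -1 → non-residue.
(136/137) = +1 → QR.
Total quadratic residues among the 6: 3.

3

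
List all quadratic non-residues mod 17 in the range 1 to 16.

3,5,6,7,10,11,12,14

Square k = 1,…,8 (k and 17−k give the same square):
1²=1, 2²=4, 3²=9, 4²=16, 5²≡8, 6²≡2, 7²≡15, 8²≡13 (mod 17).
The residues are {1, 2, 4, 8, 9, 13, 15, 16}; the non-residues are the remaining 8 nonzero classes.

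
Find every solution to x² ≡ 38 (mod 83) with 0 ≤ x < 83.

11, 72

Since 83 ≡ 3 (mod 4), a square root of 38 is 38^((83+1)/4) = 38^21 mod 83.
Repeated squaring: 38^2≡33, 38^4≡10, 38^8≡17, 38^16≡40 (mod 83).
38^21 = 38^(16+4+1) ≡ 11 (mod 83).
Check: 11² = 121 ≡ 38 (mod 83). The two roots are 11 and 72.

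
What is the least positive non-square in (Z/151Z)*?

(2/151) = +1, so 2 is a residue.
(3/151) = −1, so 3 is the smallest positive non-residue mod 151.

3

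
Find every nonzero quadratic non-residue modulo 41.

3 6 7 11 12 13 14 15 17 19 22 24 26 27 28 29 30 34 35 38

Square k = 1,…,20 (k and 41−k give the same square):
1²=1, 2²=4, 3²=9, 4²=16, 5²=25, 6²=36, 7²≡8, 8²≡23, 9²≡40, 10²≡18, 11²≡39, 12²≡21, 13²≡5, 14²≡32, 15²≡20, 16²≡10, 17²≡2, 18²≡37, 19²≡33, 20²≡31 (mod 41).
The residues are {1, 2, 4, 5, 8, 9, 10, 16, 18, 20, 21, 23, 25, 31, 32, 33, 36, 37, 39, 40}; the non-residues are the remaining 20 nonzero classes.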